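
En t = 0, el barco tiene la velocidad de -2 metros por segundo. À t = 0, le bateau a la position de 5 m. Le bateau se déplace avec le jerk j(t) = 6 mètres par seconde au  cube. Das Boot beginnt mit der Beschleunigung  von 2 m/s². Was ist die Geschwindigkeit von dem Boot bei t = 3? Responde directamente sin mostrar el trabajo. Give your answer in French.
La réponse est 31.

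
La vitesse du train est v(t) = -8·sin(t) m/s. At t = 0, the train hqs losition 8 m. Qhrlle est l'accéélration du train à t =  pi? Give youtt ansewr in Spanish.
Partiendo de la velocidad v(t) = -8·sin(t), tomamos 1 derivada. Derivando la velocidad, obtenemos la aceleración: a(t) = -8·cos(t). De la ecuación de la aceleración a(t) = -8·cos(t), sustituimos t = pi para obtener a = 8.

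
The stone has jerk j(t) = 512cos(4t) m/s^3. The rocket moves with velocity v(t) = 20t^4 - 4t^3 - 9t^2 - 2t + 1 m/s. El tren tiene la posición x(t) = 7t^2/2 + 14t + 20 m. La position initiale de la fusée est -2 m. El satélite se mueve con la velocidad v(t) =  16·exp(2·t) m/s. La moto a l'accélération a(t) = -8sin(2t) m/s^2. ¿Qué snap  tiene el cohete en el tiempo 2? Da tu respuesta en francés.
Pour résoudre ceci, nous devons prendre 3 dérivées de notre équation de la vitesse v(t) = 20·t^4 - 4·t^3 - 9·t^2 - 2·t + 1. En prenant d/dt de v(t), nous trouvons a(t) = 80·t^3 - 12·t^2 - 18·t - 2. En dérivant l'accélération, nous obtenons le jerk: j(t) = 240·t^2 - 24·t - 18. La dérivée du jerk donne le snap: s(t) = 480·t - 24. De l'équation du snap s(t) = 480·t - 24, nous substituons t = 2 pour obtenir s = 936.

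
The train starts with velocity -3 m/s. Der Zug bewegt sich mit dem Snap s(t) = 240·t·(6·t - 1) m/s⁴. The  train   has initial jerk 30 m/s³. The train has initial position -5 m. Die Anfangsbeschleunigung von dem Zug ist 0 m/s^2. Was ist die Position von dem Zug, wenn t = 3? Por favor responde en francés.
En partant du snap s(t) = 240·t·(6·t - 1), nous prenons 4 primitives. En intégrant le snap et en utilisant la condition initiale j(0) = 30, nous obtenons j(t) = 480·t^3 - 120·t^2 + 30. L'intégrale du jerk, avec a(0) = 0, donne l'accélération: a(t) = 120·t^4 - 40·t^3 + 30·t. La primitive de l'accélération est la vitesse. En utilisant v(0) = -3, nous obtenons v(t) = 24·t^5 - 10·t^4 + 15·t^2 - 3. La primitive de la vitesse est la position. En utilisant x(0) = -5, nous obtenons x(t) = 4·t^6 - 2·t^5 + 5·t^3 - 3·t - 5. Nous avons la position x(t) = 4·t^6 - 2·t^5 + 5·t^3 - 3·t - 5. En substituant t = 3: x(3) = 2551.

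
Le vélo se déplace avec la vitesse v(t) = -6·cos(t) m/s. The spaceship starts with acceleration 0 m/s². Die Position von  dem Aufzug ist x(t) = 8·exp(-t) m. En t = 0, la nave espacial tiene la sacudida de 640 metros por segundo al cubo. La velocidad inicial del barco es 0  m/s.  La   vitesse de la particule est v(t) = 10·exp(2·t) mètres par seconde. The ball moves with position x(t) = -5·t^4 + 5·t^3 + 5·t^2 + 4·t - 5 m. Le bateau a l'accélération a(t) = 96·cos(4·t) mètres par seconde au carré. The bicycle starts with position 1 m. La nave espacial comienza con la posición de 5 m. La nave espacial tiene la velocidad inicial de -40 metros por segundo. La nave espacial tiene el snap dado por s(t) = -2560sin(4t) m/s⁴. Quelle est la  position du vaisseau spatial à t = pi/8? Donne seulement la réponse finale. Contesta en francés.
La réponse est -5.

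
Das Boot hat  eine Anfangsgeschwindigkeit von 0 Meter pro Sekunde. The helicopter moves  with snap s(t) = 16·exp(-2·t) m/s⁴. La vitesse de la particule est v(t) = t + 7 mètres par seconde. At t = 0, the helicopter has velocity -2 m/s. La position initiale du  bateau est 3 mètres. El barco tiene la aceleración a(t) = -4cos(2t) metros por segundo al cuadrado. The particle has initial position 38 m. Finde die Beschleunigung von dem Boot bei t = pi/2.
Mit a(t) = -4·cos(2·t) und Einsetzen von t = pi/2, finden wir a = 4.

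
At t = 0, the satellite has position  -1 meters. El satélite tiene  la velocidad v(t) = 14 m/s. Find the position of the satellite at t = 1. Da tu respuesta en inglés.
We need to integrate our velocity equation v(t) = 14 1 time. Integrating velocity and using the initial condition x(0) = -1, we get x(t) = 14·t - 1. We have position x(t) = 14·t - 1. Substituting t = 1: x(1) = 13.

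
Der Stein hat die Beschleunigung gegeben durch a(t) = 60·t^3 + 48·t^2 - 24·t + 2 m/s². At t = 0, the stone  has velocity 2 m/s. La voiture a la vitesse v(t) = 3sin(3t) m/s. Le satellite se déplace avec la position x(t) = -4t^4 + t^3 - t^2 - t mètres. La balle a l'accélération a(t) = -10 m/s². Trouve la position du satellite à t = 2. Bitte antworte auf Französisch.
En utilisant x(t) = -4·t^4 + t^3 - t^2 - t et en substituant t = 2, nous trouvons x = -62.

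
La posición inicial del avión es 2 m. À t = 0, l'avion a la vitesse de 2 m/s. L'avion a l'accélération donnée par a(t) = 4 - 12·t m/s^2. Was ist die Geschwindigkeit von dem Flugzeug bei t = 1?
Wir müssen unsere Gleichung für die Beschleunigung a(t) = 4 - 12·t 1-mal integrieren. Die Stammfunktion von der Beschleunigung, mit v(0) = 2, ergibt die Geschwindigkeit: v(t) = -6·t^2 + 4·t + 2. Wir haben die Geschwindigkeit v(t) = -6·t^2 + 4·t + 2. Durch Einsetzen von t = 1: v(1) = 0.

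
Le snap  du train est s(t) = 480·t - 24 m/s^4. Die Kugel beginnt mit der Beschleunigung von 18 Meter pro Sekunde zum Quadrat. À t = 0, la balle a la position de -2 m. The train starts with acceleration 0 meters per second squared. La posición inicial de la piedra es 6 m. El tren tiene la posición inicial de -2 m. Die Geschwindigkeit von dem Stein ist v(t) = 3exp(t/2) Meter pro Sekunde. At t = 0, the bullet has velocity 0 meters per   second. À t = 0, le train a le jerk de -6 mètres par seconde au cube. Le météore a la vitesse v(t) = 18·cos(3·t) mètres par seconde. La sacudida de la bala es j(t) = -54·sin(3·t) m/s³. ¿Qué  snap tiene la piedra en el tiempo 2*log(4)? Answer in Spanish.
Partiendo de la velocidad v(t) = 3·exp(t/2), tomamos 3 derivadas. Tomando d/dt de v(t), encontramos a(t) = 3·exp(t/2)/2. La derivada de la aceleración da la sacudida: j(t) = 3·exp(t/2)/4. Tomando d/dt de j(t), encontramos s(t) = 3·exp(t/2)/8. Usando s(t) = 3·exp(t/2)/8 y sustituyendo t = 2*log(4), encontramos s = 3/2.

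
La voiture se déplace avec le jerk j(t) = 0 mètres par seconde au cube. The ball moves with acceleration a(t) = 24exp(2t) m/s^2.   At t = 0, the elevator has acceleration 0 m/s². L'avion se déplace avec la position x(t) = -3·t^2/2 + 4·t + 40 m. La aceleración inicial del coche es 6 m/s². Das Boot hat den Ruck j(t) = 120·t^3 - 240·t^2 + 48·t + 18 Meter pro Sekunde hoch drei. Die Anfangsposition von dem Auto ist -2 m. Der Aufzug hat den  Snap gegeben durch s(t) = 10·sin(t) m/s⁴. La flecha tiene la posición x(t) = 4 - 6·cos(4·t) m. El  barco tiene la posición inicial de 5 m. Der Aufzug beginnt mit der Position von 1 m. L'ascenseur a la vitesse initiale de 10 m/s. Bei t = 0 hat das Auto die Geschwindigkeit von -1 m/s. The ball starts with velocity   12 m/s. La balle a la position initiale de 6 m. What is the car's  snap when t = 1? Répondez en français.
En partant du jerk j(t) = 0, nous prenons 1 dérivée. En prenant d/dt de j(t), nous trouvons s(t) = 0. De l'équation du snap s(t) = 0, nous substituons t = 1 pour obtenir s = 0.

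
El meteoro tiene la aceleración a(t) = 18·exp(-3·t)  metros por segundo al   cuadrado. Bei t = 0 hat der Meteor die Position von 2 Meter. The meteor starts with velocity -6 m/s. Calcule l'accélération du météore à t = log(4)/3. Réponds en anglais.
Using a(t) = 18·exp(-3·t) and substituting t = log(4)/3, we find a = 9/2.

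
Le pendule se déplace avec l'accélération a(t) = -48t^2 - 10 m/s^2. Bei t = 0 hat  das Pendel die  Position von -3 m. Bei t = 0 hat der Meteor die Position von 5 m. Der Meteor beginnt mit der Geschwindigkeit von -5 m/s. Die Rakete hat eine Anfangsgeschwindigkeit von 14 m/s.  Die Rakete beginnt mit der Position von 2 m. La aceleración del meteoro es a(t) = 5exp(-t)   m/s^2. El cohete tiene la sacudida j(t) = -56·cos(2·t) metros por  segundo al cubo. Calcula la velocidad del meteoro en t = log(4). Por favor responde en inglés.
To find the answer, we compute 1 integral of a(t) = 5·exp(-t). The integral of acceleration, with v(0) = -5, gives velocity: v(t) = -5·exp(-t). We have velocity v(t) = -5·exp(-t). Substituting t = log(4): v(log(4)) = -5/4.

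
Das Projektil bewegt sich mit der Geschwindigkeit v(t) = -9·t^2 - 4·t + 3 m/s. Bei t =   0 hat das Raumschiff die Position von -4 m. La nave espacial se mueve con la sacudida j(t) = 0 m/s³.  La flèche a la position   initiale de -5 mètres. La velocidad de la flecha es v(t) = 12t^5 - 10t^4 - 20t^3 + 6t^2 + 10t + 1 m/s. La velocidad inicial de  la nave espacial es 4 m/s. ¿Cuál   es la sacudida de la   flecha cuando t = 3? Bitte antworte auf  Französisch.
Nous devons dériver notre équation de la vitesse v(t) = 12·t^5 - 10·t^4 - 20·t^3 + 6·t^2 + 10·t + 1 2 fois. La dérivée de la vitesse donne l'accélération: a(t) = 60·t^4 - 40·t^3 - 60·t^2 + 12·t + 10. La dérivée de l'accélération donne le jerk: j(t) = 240·t^3 - 120·t^2 - 120·t + 12. Nous avons le jerk j(t) = 240·t^3 - 120·t^2 - 120·t + 12. En substituant t = 3: j(3) = 5052.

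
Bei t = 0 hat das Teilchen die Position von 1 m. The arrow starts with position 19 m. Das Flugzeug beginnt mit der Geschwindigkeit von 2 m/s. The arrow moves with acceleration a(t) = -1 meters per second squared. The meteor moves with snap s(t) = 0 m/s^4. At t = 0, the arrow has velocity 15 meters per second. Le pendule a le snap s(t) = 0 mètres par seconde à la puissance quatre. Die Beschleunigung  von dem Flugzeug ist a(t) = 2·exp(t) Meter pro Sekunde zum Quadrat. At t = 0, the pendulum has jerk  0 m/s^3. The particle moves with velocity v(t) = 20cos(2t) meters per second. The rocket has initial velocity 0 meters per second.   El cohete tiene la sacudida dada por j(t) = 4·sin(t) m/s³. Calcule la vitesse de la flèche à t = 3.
Nous devons trouver l'intégrale de notre équation de l'accélération a(t) = -1 1 fois. La primitive de l'accélération, avec v(0) = 15, donne la vitesse: v(t) = 15 - t. De l'équation de la vitesse v(t) = 15 - t, nous substituons t = 3 pour obtenir v = 12.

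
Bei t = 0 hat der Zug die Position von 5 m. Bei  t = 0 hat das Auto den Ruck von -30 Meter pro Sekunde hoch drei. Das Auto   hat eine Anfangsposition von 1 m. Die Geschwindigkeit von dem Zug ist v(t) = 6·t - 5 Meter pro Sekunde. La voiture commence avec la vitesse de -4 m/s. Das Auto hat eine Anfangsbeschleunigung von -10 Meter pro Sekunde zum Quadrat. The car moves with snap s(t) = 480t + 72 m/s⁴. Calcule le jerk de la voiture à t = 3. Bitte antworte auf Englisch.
We must find the antiderivative of our snap equation s(t) = 480·t + 72 1 time. The integral of snap, with j(0) = -30, gives jerk: j(t) = 240·t^2 + 72·t - 30. From the given jerk equation j(t) = 240·t^2 + 72·t - 30, we substitute t = 3 to get j = 2346.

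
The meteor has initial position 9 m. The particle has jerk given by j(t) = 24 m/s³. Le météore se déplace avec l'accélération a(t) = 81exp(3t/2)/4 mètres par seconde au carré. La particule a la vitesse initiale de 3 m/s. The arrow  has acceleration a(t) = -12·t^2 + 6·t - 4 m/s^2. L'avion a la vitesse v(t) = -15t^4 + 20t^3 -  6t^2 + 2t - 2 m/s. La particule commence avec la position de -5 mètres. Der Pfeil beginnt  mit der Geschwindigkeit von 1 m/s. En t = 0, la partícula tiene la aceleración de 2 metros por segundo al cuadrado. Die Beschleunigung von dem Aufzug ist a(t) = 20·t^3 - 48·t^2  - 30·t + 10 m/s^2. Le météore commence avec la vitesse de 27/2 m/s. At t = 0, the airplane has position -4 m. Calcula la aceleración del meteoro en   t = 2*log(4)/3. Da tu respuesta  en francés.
Nous avons l'accélération a(t) = 81·exp(3·t/2)/4. En substituant t = 2*log(4)/3: a(2*log(4)/3) = 81.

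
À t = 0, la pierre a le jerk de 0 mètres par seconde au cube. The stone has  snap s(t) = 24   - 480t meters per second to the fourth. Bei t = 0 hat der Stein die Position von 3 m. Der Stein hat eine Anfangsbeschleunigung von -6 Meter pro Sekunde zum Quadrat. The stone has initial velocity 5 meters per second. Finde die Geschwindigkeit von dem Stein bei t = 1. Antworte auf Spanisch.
Debemos encontrar la integral de nuestra ecuación del snap s(t) = 24 - 480·t 3 veces. Tomando ∫s(t)dt y aplicando j(0) = 0, encontramos j(t) = 24·t·(1 - 10·t). La antiderivada de la sacudida, con a(0) = -6, da la aceleración: a(t) = -80·t^3 + 12·t^2 - 6. La antiderivada de la aceleración es la velocidad. Usando v(0) = 5, obtenemos v(t) = -20·t^4 + 4·t^3 - 6·t + 5. De la ecuación de la velocidad v(t) = -20·t^4 + 4·t^3 - 6·t + 5, sustituimos t = 1 para obtener v = -17.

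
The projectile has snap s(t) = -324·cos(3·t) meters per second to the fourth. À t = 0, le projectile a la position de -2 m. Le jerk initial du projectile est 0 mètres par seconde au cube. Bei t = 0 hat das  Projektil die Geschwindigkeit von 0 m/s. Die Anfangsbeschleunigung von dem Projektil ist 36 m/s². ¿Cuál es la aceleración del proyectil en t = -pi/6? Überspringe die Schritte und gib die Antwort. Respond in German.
Die Antwort ist 0.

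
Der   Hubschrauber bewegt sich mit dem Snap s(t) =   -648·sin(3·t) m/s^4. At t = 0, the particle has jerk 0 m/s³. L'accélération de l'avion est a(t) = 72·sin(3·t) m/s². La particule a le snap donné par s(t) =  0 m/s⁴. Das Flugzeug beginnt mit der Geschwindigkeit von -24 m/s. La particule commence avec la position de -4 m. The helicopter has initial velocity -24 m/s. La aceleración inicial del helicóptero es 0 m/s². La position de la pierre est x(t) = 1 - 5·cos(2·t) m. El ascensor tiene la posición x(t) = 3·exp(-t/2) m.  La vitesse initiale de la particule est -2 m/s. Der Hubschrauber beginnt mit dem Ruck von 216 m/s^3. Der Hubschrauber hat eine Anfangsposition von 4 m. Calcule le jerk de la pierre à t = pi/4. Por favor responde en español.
Debemos derivar nuestra ecuación de la posición x(t) = 1 - 5·cos(2·t) 3 veces. La derivada de la posición da la velocidad: v(t) = 10·sin(2·t). Derivando la velocidad, obtenemos la aceleración: a(t) = 20·cos(2·t). Tomando d/dt de a(t), encontramos j(t) = -40·sin(2·t). De la ecuación de la sacudida j(t) = -40·sin(2·t), sustituimos t = pi/4 para obtener j = -40.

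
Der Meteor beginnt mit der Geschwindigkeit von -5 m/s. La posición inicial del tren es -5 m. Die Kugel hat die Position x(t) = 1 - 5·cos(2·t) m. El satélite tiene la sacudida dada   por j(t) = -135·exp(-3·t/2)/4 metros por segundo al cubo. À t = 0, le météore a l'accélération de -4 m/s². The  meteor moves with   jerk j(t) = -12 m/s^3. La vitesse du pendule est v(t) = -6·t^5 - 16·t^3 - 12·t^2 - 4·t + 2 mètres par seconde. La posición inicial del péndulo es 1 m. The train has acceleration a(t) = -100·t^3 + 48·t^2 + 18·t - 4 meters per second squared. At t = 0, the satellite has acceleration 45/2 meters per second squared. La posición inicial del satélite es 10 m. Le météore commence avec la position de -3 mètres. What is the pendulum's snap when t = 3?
Starting from velocity v(t) = -6·t^5 - 16·t^3 - 12·t^2 - 4·t + 2, we take 3 derivatives. Differentiating velocity, we get acceleration: a(t) = -30·t^4 - 48·t^2 - 24·t - 4. The derivative of acceleration gives jerk: j(t) = -120·t^3 - 96·t - 24. The derivative of jerk gives snap: s(t) = -360·t^2 - 96. From the given snap equation s(t) = -360·t^2 - 96, we substitute t = 3 to get s = -3336.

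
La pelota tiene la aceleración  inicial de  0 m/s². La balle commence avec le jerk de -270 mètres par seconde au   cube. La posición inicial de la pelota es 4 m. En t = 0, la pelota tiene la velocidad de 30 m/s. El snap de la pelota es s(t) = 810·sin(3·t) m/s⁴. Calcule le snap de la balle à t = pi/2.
En utilisant s(t) = 810·sin(3·t) et en substituant t = pi/2, nous trouvons s = -810.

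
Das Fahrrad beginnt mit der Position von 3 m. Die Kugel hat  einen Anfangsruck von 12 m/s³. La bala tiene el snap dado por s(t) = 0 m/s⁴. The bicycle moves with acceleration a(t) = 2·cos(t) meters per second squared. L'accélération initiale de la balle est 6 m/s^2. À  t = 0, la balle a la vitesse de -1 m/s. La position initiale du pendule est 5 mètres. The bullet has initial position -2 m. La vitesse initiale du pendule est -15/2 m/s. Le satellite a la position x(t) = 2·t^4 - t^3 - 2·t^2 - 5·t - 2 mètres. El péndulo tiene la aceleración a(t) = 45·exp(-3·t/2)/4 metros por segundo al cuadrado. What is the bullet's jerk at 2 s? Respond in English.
Starting from snap s(t) = 0, we take 1 integral. The antiderivative of snap is jerk. Using j(0) = 12, we get j(t) = 12. From the given jerk equation j(t) = 12, we substitute t = 2 to get j = 12.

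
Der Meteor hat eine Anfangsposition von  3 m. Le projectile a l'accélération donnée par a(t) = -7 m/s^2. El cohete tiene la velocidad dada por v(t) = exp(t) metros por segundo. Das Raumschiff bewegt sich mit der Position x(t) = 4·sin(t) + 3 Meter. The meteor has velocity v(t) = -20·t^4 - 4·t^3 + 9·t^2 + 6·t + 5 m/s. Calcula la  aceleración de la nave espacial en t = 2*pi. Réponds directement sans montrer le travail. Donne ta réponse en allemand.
Die Antwort ist 0.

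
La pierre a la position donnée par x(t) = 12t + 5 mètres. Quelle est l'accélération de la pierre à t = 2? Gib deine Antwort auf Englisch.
To solve this, we need to take 2 derivatives of our position equation x(t) = 12·t + 5. Taking d/dt of x(t), we find v(t) = 12. Differentiating velocity, we get acceleration: a(t) = 0. We have acceleration a(t) = 0. Substituting t = 2: a(2) = 0.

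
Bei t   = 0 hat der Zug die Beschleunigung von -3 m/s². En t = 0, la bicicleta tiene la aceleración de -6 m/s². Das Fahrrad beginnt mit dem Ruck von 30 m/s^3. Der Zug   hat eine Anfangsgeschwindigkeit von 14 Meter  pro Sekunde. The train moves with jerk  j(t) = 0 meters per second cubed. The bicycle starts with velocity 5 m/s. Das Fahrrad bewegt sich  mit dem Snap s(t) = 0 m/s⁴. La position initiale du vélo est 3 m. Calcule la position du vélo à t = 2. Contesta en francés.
Nous devons intégrer notre équation du snap s(t) = 0 4 fois. L'intégrale du snap, avec j(0) = 30, donne le jerk: j(t) = 30. En prenant ∫j(t)dt et en appliquant a(0) = -6, nous trouvons a(t) = 30·t - 6. L'intégrale de l'accélération, avec v(0) = 5, donne la vitesse: v(t) = 15·t^2 - 6·t + 5. La primitive de la vitesse, avec x(0) = 3, donne la position: x(t) = 5·t^3 - 3·t^2 + 5·t + 3. En utilisant x(t) = 5·t^3 - 3·t^2 + 5·t + 3 et en substituant t = 2, nous trouvons x = 41.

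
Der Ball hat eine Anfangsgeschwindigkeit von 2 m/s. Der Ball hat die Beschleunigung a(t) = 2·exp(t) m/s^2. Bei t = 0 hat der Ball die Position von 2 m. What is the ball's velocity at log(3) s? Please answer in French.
Nous devons trouver la primitive de notre équation de l'accélération a(t) = 2·exp(t) 1 fois. L'intégrale de l'accélération, avec v(0) = 2, donne la vitesse: v(t) = 2·exp(t). De l'équation de la vitesse v(t) = 2·exp(t), nous substituons t = log(3) pour obtenir v = 6.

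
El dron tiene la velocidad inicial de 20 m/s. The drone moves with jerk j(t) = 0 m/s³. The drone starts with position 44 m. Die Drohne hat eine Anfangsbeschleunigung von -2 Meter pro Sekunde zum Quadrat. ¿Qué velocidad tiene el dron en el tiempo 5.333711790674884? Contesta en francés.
Nous devons trouver l'intégrale de notre équation du jerk j(t) = 0 2 fois. En intégrant le jerk et en utilisant la condition initiale a(0) = -2, nous obtenons a(t) = -2. La primitive de l'accélération, avec v(0) = 20, donne la vitesse: v(t) = 20 - 2·t. Nous avons la vitesse v(t) = 20 - 2·t. En substituant t = 5.333711790674884: v(5.333711790674884) = 9.33257641865023.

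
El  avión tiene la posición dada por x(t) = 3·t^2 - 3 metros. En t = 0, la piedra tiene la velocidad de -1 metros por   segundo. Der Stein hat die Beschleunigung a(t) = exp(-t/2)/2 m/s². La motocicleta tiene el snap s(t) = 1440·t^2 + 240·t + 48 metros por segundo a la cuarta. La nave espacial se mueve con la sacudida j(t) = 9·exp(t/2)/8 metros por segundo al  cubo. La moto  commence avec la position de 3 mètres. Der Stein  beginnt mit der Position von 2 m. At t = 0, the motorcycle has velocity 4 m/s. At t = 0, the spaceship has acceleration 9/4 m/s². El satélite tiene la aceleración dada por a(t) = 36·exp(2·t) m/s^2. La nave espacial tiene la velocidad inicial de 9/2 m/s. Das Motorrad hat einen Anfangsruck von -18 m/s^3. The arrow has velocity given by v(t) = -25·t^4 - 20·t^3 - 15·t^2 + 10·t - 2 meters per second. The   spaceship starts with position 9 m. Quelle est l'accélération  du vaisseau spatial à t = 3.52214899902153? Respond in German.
Ausgehend von dem Ruck j(t) = 9·exp(t/2)/8, nehmen wir 1 Stammfunktion. Durch Integration von dem Ruck und Verwendung der Anfangsbedingung a(0) = 9/4, erhalten wir a(t) = 9·exp(t/2)/4. Aus der Gleichung für die Beschleunigung a(t) = 9·exp(t/2)/4, setzen wir t = 3.52214899902153 ein und erhalten a = 13.0920439772560.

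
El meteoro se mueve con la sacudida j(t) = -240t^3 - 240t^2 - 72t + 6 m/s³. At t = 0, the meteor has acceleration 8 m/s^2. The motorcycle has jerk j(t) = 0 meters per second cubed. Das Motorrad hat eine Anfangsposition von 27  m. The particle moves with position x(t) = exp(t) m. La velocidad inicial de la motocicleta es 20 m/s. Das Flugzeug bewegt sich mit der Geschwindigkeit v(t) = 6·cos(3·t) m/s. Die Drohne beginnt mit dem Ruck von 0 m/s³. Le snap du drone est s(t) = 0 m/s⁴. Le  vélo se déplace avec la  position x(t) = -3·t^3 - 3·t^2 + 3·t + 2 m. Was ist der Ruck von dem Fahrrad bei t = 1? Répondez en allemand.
Wir müssen unsere Gleichung für die Position x(t) = -3·t^3 - 3·t^2 + 3·t + 2 3-mal ableiten. Mit d/dt von x(t) finden wir v(t) = -9·t^2 - 6·t + 3. Mit d/dt von v(t) finden wir a(t) = -18·t - 6. Durch Ableiten von der Beschleunigung erhalten wir den Ruck: j(t) = -18. Mit j(t) = -18 und Einsetzen von t = 1, finden wir j = -18.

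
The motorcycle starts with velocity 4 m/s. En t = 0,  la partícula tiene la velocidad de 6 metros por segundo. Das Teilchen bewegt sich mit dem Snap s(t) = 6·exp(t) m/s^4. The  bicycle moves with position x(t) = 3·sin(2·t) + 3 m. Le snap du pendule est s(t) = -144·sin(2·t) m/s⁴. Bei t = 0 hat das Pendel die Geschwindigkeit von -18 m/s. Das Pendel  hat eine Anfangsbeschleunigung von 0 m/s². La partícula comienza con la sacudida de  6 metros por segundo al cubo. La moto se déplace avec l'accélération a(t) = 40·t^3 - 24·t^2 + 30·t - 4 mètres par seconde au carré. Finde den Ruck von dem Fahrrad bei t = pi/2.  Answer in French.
Nous devons dériver notre équation de la position x(t) = 3·sin(2·t) + 3 3 fois. En dérivant la position, nous obtenons la vitesse: v(t) = 6·cos(2·t). En prenant d/dt de v(t), nous trouvons a(t) = -12·sin(2·t). La dérivée de l'accélération donne le jerk: j(t) = -24·cos(2·t). De l'équation du jerk j(t) = -24·cos(2·t), nous substituons t = pi/2 pour obtenir j = 24.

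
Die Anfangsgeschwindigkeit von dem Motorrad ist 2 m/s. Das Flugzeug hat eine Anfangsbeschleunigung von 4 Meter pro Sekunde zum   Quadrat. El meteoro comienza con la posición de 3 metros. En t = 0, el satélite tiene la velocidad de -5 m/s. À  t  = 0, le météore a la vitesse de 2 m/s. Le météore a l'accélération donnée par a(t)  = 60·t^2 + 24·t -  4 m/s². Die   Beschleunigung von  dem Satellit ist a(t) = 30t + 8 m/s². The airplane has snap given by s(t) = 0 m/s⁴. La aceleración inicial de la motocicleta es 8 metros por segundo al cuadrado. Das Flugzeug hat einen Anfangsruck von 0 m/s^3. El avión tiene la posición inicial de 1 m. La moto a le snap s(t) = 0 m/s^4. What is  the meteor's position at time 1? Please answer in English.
We must find the antiderivative of our acceleration equation a(t) = 60·t^2 + 24·t - 4 2 times. Integrating acceleration and using the initial condition v(0) = 2, we get v(t) = 20·t^3 + 12·t^2 - 4·t + 2. Taking ∫v(t)dt and applying x(0) = 3, we find x(t) = 5·t^4 + 4·t^3 - 2·t^2 + 2·t + 3. From the given position equation x(t) = 5·t^4 + 4·t^3 - 2·t^2 + 2·t + 3, we substitute t = 1 to get x = 12.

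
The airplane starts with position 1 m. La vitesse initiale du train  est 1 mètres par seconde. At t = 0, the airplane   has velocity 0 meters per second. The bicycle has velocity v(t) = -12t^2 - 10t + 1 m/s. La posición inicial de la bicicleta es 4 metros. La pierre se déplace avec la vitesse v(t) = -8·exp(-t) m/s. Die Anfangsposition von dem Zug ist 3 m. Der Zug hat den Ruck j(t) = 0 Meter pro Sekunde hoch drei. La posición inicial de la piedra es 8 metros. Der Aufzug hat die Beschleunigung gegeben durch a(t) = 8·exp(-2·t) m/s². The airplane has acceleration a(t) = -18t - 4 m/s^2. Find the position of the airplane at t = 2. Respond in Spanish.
Necesitamos integrar nuestra ecuación de la aceleración a(t) = -18·t - 4 2 veces. Integrando la aceleración y usando la condición inicial v(0) = 0, obtenemos v(t) = t·(-9·t - 4). Integrando la velocidad y usando la condición inicial x(0) = 1, obtenemos x(t) = -3·t^3 - 2·t^2 + 1. De la ecuación de la posición x(t) = -3·t^3 - 2·t^2 + 1, sustituimos t = 2 para obtener x = -31.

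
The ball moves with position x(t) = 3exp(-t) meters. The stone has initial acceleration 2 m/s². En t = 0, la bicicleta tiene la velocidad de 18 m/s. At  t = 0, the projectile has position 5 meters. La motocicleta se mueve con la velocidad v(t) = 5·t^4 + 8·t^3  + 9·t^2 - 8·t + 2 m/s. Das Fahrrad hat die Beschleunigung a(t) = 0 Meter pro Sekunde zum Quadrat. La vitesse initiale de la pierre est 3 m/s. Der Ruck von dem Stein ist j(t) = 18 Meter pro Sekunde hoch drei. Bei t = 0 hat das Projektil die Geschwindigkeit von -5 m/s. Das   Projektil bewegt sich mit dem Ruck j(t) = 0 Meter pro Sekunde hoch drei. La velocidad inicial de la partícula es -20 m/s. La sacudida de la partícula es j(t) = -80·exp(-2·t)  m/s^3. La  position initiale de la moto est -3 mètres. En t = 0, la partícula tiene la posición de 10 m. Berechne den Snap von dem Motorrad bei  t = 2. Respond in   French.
En partant de la vitesse v(t) = 5·t^4 + 8·t^3 + 9·t^2 - 8·t + 2, nous prenons 3 dérivées. En prenant d/dt de v(t), nous trouvons a(t) = 20·t^3 + 24·t^2 + 18·t - 8. La dérivée de l'accélération donne le jerk: j(t) = 60·t^2 + 48·t + 18. En dérivant le jerk, nous obtenons le snap: s(t) = 120·t + 48. Nous avons le snap s(t) = 120·t + 48. En substituant t = 2: s(2) = 288.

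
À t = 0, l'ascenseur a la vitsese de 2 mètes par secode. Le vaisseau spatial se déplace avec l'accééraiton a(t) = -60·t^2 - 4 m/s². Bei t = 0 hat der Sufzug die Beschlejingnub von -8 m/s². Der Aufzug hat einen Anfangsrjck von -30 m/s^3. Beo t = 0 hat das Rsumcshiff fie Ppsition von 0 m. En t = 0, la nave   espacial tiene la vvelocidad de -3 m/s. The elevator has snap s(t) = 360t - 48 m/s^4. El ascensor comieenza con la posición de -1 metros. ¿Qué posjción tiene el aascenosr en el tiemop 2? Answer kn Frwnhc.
Nous devons trouver l'intégrale de notre équation du snap s(t) = 360·t - 48 4 fois. En prenant ∫s(t)dt et en appliquant j(0) = -30, nous trouvons j(t) = 180·t^2 - 48·t - 30. La primitive du jerk, avec a(0) = -8, donne l'accélération: a(t) = 60·t^3 - 24·t^2 - 30·t - 8. En prenant ∫a(t)dt et en appliquant v(0) = 2, nous trouvons v(t) = 15·t^4 - 8·t^3 - 15·t^2 - 8·t + 2. La primitive de la vitesse est la position. En utilisant x(0) = -1, nous obtenons x(t) = 3·t^5 - 2·t^4 - 5·t^3 - 4·t^2 + 2·t - 1. De l'équation de la position x(t) = 3·t^5 - 2·t^4 - 5·t^3 - 4·t^2 + 2·t - 1, nous substituons t = 2 pour obtenir x = 11.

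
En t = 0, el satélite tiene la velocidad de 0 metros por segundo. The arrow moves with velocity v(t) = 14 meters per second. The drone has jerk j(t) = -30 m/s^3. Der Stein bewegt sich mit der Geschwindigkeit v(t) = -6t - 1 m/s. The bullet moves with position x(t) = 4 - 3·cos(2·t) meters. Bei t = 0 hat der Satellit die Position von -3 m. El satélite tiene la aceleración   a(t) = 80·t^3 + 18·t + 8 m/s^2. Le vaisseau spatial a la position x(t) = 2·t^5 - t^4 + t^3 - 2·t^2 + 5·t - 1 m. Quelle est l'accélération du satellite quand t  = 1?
En utilisant a(t) = 80·t^3 + 18·t + 8 et en substituant t = 1, nous trouvons a = 106.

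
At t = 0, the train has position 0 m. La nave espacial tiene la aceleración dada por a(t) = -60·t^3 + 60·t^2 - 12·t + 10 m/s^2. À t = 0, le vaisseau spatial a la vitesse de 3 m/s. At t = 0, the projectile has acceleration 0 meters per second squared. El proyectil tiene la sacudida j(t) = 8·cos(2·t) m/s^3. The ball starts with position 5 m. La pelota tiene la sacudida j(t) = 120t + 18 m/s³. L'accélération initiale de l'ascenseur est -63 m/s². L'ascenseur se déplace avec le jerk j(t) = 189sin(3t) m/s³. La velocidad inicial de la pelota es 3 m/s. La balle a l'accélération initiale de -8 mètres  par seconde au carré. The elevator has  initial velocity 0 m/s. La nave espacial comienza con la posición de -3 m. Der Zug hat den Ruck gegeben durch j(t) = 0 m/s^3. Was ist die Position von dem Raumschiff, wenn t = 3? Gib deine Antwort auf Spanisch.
Necesitamos integrar nuestra ecuación de la aceleración a(t) = -60·t^3 + 60·t^2 - 12·t + 10 2 veces. La integral de la aceleración es la velocidad. Usando v(0) = 3, obtenemos v(t) = -15·t^4 + 20·t^3 - 6·t^2 + 10·t + 3. Integrando la velocidad y usando la condición inicial x(0) = -3, obtenemos x(t) = -3·t^5 + 5·t^4 - 2·t^3 + 5·t^2 + 3·t - 3. Tenemos la posición x(t) = -3·t^5 + 5·t^4 - 2·t^3 + 5·t^2 + 3·t - 3. Sustituyendo t = 3: x(3) = -327.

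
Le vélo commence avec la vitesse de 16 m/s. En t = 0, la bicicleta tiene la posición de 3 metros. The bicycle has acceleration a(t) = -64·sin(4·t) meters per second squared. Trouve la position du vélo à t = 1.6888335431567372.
En partant de l'accélération a(t) = -64·sin(4·t), nous prenons 2 primitives. En prenant ∫a(t)dt et en appliquant v(0) = 16, nous trouvons v(t) = 16·cos(4·t). En intégrant la vitesse et en utilisant la condition initiale x(0) = 3, nous obtenons x(t) = 4·sin(4·t) + 3. Nous avons la position x(t) = 4·sin(4·t) + 3. En substituant t = 1.6888335431567372: x(1.6888335431567372) = 4.81920439425794.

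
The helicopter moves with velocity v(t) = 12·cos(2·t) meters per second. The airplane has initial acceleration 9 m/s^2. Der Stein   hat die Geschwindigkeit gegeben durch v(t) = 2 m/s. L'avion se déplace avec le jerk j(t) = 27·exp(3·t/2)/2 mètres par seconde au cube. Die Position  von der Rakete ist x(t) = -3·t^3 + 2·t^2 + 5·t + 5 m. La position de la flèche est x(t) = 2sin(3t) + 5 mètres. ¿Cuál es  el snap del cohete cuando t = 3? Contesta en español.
Debemos derivar nuestra ecuación de la posición x(t) = -3·t^3 + 2·t^2 + 5·t + 5 4 veces. La derivada de la posición da la velocidad: v(t) = -9·t^2 + 4·t + 5. Tomando d/dt de v(t), encontramos a(t) = 4 - 18·t. La derivada de la aceleración da la sacudida: j(t) = -18. Tomando d/dt de j(t), encontramos s(t) = 0. Usando s(t) = 0 y sustituyendo t = 3, encontramos s = 0.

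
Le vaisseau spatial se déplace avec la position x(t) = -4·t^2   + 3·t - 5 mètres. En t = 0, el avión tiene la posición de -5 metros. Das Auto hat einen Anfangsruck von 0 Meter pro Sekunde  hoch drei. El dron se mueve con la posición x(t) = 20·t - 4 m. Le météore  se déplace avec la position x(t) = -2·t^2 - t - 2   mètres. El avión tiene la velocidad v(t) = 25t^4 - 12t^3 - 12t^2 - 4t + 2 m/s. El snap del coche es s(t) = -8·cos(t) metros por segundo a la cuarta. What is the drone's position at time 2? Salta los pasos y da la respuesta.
The position at t = 2 is x = 36.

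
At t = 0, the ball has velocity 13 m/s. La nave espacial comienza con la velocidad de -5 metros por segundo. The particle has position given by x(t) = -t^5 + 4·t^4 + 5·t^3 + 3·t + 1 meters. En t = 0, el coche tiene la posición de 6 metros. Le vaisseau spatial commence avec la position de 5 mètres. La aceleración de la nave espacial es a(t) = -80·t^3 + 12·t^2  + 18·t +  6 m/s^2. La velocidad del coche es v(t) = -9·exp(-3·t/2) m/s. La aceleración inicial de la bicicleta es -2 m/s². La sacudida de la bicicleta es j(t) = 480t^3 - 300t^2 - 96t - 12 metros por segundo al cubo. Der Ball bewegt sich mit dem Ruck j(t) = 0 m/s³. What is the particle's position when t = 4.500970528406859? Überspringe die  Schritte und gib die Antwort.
At t = 4.500970528406859, x = 264.816266393264.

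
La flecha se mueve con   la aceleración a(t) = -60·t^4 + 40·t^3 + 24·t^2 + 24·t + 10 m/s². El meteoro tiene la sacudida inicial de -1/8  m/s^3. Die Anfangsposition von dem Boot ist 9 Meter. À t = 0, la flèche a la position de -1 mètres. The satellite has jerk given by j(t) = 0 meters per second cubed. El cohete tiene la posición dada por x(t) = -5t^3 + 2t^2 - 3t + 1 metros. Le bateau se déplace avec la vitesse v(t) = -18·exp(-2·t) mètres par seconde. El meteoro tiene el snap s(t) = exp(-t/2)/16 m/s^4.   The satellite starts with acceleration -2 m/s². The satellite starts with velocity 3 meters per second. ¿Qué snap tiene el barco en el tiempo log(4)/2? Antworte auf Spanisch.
Para resolver esto, necesitamos tomar 3 derivadas de nuestra ecuación de la velocidad v(t) = -18·exp(-2·t). Derivando la velocidad, obtenemos la aceleración: a(t) = 36·exp(-2·t). La derivada de la aceleración da la sacudida: j(t) = -72·exp(-2·t). La derivada de la sacudida da el snap: s(t) = 144·exp(-2·t). Tenemos el snap s(t) = 144·exp(-2·t). Sustituyendo t = log(4)/2: s(log(4)/2) = 36.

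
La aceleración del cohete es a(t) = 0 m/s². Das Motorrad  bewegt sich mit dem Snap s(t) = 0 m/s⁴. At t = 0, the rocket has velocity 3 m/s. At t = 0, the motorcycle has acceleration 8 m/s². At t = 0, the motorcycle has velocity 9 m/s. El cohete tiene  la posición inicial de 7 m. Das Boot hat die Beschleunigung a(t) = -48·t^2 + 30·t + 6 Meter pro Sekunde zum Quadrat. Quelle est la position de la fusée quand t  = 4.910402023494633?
Pour résoudre ceci, nous devons prendre 2 intégrales de notre équation de l'accélération a(t) = 0. La primitive de l'accélération, avec v(0) = 3, donne la vitesse: v(t) = 3. L'intégrale de la vitesse, avec x(0) = 7, donne la position: x(t) = 3·t + 7. En utilisant x(t) = 3·t + 7 et en substituant t = 4.910402023494633, nous trouvons x = 21.7312060704839.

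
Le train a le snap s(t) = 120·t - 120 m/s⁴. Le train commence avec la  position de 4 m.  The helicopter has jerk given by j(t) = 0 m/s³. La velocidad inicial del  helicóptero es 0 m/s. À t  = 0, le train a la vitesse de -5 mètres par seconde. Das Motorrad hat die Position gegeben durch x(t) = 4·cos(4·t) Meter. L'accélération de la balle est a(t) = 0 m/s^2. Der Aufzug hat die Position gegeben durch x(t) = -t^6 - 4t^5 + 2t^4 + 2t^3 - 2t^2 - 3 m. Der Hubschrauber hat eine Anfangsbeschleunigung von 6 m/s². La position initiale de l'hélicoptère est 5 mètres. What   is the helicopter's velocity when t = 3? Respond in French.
Nous devons intégrer notre équation du jerk j(t) = 0 2 fois. En intégrant le jerk et en utilisant la condition initiale a(0) = 6, nous obtenons a(t) = 6. L'intégrale de l'accélération est la vitesse. En utilisant v(0) = 0, nous obtenons v(t) = 6·t. De l'équation de la vitesse v(t) = 6·t, nous substituons t = 3 pour obtenir v = 18.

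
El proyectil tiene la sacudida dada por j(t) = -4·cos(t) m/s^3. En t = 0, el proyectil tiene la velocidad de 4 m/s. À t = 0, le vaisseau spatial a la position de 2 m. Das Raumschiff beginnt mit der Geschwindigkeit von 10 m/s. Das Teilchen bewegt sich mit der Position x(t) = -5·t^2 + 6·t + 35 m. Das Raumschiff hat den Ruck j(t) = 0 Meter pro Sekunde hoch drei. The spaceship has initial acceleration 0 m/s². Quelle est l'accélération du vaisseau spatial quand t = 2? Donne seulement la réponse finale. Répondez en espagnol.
La aceleración en t = 2 es a = 0.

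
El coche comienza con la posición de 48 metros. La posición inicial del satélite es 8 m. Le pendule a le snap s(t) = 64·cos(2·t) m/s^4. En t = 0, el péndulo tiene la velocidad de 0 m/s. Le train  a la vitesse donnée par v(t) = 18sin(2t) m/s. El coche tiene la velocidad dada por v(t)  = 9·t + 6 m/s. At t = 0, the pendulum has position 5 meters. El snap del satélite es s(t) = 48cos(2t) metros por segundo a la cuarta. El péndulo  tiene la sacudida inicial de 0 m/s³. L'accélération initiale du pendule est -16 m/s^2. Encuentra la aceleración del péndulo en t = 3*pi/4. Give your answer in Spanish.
Debemos encontrar la integral de nuestra ecuación del snap s(t) = 64·cos(2·t) 2 veces. Tomando ∫s(t)dt y aplicando j(0) = 0, encontramos j(t) = 32·sin(2·t). La antiderivada de la sacudida, con a(0) = -16, da la aceleración: a(t) = -16·cos(2·t). De la ecuación de la aceleración a(t) = -16·cos(2·t), sustituimos t = 3*pi/4 para obtener a = 0.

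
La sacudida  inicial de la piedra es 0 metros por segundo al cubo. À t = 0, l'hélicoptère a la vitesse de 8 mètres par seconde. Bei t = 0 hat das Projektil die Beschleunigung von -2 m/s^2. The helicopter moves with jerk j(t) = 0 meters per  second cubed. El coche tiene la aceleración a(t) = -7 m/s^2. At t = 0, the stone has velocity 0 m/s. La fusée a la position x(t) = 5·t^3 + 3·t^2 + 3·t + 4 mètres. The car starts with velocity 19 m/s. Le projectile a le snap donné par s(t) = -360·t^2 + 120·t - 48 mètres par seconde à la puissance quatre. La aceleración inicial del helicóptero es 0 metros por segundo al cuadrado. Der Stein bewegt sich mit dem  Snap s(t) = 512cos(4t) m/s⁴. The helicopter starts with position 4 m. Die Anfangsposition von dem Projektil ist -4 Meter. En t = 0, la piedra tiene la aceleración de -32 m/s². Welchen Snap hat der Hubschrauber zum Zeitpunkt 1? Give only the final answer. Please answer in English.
s(1) = 0.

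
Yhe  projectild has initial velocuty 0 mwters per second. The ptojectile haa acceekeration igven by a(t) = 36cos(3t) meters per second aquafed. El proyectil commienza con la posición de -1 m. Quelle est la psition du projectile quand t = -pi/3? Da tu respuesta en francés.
Pour résoudre ceci, nous devons prendre 2 primitives de notre équation de l'accélération a(t) = 36·cos(3·t). La primitive de l'accélération, avec v(0) = 0, donne la vitesse: v(t) = 12·sin(3·t). En prenant ∫v(t)dt et en appliquant x(0) = -1, nous trouvons x(t) = 3 - 4·cos(3·t). En utilisant x(t) = 3 - 4·cos(3·t) et en substituant t = -pi/3, nous trouvons x = 7.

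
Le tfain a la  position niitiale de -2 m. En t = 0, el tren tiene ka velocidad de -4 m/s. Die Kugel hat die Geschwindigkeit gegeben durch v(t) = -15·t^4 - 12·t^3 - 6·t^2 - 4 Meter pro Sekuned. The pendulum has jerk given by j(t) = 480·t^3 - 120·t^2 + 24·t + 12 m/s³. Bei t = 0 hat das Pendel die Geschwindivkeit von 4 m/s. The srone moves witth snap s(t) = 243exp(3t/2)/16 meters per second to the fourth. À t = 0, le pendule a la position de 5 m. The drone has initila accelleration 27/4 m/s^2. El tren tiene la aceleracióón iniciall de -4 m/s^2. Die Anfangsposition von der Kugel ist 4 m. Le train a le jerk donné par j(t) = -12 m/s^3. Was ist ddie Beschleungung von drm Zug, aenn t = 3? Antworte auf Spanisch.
Para resolver esto, necesitamos tomar 1 integral de nuestra ecuación de la sacudida j(t) = -12. Integrando la sacudida y usando la condición inicial a(0) = -4, obtenemos a(t) = -12·t - 4. Usando a(t) = -12·t - 4 y sustituyendo t = 3, encontramos a = -40.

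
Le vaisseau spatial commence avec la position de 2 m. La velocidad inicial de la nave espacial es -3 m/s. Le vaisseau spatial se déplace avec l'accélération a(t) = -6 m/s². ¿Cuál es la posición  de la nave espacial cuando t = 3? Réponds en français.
Nous devons intégrer notre équation de l'accélération a(t) = -6 2 fois. La primitive de l'accélération, avec v(0) = -3, donne la vitesse: v(t) = -6·t - 3. En intégrant la vitesse et en utilisant la condition initiale x(0) = 2, nous obtenons x(t) = -3·t^2 - 3·t + 2. De l'équation de la position x(t) = -3·t^2 - 3·t + 2, nous substituons t = 3 pour obtenir x = -34.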